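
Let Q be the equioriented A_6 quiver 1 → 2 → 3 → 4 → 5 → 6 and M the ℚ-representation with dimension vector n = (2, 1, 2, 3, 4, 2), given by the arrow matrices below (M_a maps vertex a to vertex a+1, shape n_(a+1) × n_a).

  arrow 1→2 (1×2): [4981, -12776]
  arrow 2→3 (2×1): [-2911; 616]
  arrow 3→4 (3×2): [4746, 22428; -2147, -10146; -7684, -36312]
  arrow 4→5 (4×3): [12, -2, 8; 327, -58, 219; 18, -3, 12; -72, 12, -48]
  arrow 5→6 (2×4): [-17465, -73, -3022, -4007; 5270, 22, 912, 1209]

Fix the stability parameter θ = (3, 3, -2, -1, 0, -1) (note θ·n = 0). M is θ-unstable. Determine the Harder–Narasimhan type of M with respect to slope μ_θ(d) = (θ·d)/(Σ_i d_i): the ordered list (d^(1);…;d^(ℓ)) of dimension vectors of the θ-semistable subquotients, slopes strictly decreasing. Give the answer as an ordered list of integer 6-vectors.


Barcode: M ≅ I[1,1], I[1,5], I[3,3], I[4,4], I[4,6], I[5,5], I[5,6]. HN layers by μ_θ (6 steps, strictly decreasing):
  μ^(1)=3; μ^(2)=3/5; μ^(3)=0; μ^(4)=-1/2; μ^(5)=-1; μ^(6)=-2

((1, 0, 0, 0, 0, 0); (1, 1, 1, 1, 1, 0); (0, 0, 0, 0, 1, 0); (0, 0, 0, 0, 2, 2); (0, 0, 0, 2, 0, 0); (0, 0, 1, 0, 0, 0))


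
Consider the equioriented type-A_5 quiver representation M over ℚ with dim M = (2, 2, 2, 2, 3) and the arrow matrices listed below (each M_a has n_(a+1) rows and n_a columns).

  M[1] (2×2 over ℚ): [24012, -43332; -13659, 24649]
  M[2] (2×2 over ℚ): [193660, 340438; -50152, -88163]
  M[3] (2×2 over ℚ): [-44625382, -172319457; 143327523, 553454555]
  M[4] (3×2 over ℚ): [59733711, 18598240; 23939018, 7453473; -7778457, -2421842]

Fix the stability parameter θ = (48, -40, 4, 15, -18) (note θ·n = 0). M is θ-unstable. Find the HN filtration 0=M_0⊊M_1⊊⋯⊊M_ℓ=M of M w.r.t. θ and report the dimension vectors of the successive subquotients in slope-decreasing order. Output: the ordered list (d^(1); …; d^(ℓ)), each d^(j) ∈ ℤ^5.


Interval decomposition of M: I[1,1], I[1,5], I[2,5], I[5,5].
HN type (ℓ=5): μ^(1)=48; μ^(2)=9/5; μ^(3)=1/3; μ^(4)=-18; μ^(5)=-40

((1, 0, 0, 0, 0); (1, 1, 1, 1, 1); (0, 0, 1, 1, 1); (0, 0, 0, 0, 1); (0, 1, 0, 0, 0))


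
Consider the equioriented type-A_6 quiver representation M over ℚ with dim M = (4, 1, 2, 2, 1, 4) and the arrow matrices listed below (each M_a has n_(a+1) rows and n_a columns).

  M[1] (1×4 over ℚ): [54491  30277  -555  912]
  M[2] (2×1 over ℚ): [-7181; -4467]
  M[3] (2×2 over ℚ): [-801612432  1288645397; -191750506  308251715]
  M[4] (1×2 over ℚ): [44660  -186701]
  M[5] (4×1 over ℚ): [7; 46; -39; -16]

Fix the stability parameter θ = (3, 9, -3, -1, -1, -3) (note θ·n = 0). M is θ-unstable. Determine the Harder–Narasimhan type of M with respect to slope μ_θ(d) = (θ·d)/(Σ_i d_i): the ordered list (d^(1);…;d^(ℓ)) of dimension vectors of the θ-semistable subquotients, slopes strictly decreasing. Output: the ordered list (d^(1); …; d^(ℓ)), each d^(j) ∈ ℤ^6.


Interval decomposition of M: I[1,1]^3, I[1,6], I[3,4], I[6,6]^3.
HN type (ℓ=4): μ^(1)=3; μ^(2)=2/3; μ^(3)=-1; μ^(4)=-3

((3, 0, 0, 0, 0, 0); (1, 1, 1, 1, 1, 1); (0, 0, 0, 1, 0, 0); (0, 0, 1, 0, 0, 3))


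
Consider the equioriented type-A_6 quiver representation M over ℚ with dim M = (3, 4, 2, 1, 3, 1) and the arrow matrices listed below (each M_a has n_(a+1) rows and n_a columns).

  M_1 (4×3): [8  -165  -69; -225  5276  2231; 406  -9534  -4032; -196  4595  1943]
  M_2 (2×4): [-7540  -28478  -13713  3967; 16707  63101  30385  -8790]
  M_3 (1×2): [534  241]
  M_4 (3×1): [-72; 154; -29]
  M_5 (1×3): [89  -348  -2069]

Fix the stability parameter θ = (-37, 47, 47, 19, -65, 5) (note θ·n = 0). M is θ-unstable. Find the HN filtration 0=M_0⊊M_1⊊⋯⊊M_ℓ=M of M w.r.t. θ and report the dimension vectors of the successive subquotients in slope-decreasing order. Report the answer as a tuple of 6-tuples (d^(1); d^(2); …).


Interval decomposition of M: I[1,1], I[1,3], I[1,6], I[2,2]^2, I[5,5]^2.
HN type (ℓ=4): μ^(1)=47; μ^(2)=53/5; μ^(3)=-37; μ^(4)=-65

((0, 3, 1, 0, 0, 0); (0, 1, 1, 1, 1, 1); (3, 0, 0, 0, 0, 0); (0, 0, 0, 0, 2, 0))


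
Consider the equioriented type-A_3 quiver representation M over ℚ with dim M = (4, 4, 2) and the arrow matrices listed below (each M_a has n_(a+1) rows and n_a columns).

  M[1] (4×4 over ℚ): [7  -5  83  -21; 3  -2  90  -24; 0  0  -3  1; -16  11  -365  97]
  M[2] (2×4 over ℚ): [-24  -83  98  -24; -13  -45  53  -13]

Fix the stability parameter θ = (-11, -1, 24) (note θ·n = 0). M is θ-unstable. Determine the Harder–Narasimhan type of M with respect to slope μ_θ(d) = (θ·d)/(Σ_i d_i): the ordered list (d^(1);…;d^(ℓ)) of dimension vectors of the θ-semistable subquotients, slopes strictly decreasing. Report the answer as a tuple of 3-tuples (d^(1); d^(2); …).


Via rank(M_{q-1}∘⋯∘M_p): M ≅ I[1,1], I[1,2], I[1,3]^2, I[2,2].
μ_θ-semistable layers: μ^(1)=24; μ^(2)=-1; μ^(3)=-11

((0, 0, 2); (0, 4, 0); (4, 0, 0))


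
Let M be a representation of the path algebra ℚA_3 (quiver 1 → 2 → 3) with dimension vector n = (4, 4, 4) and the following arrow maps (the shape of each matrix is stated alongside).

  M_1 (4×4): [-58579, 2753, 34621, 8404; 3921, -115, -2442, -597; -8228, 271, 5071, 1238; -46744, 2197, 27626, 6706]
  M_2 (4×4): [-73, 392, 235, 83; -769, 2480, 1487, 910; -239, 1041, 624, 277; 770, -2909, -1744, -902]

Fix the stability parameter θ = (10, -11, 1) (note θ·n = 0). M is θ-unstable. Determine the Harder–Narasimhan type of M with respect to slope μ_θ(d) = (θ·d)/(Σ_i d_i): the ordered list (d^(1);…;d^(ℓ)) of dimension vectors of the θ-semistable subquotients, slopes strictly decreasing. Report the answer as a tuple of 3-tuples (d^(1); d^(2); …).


Barcode: M ≅ I[1,3]^4. HN layers by μ_θ (2 steps, strictly decreasing):
  μ^(1)=1; μ^(2)=-1/2

((0, 0, 4); (4, 4, 0))


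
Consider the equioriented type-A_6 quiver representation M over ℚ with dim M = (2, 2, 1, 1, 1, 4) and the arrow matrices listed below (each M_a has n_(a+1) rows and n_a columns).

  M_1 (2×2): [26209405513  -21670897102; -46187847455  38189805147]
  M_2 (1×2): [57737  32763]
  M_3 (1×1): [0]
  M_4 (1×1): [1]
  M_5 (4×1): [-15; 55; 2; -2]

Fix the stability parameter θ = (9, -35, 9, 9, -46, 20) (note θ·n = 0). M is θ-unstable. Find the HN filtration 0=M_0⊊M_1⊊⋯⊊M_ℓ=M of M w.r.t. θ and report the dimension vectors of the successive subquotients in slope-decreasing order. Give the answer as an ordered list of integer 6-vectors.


Via rank(M_{q-1}∘⋯∘M_p): M ≅ I[1,2], I[1,3], I[4,6], I[6,6]^3.
μ_θ-semistable layers: μ^(1)=20; μ^(2)=9; μ^(3)=-13; μ^(4)=-37/2

((0, 0, 0, 0, 0, 4); (0, 0, 1, 0, 0, 0); (2, 2, 0, 0, 0, 0); (0, 0, 0, 1, 1, 0))


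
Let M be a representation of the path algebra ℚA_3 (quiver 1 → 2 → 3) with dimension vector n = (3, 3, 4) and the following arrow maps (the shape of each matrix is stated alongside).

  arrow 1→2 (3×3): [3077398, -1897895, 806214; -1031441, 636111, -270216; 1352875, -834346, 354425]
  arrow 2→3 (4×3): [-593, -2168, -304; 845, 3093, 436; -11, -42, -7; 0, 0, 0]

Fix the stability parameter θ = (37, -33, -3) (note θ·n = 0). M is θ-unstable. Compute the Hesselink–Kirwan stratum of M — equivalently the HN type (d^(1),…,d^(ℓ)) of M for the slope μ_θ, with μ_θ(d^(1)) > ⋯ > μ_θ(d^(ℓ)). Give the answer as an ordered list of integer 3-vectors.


Via rank(M_{q-1}∘⋯∘M_p): M ≅ I[1,3]^3, I[3,3].
μ_θ-semistable layers: μ^(1)=1/3; μ^(2)=-3

((3, 3, 3); (0, 0, 1))


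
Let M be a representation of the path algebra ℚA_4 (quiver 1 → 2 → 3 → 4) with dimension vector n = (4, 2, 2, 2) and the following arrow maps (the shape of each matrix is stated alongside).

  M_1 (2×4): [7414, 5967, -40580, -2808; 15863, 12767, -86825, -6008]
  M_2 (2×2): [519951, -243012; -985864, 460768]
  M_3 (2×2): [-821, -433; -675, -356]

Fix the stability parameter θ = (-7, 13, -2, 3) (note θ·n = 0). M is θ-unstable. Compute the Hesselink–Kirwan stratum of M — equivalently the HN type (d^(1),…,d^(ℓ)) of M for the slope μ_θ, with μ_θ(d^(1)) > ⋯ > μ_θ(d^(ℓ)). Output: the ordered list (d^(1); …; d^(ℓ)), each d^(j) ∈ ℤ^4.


Barcode: M ≅ I[1,1]^2, I[1,2], I[1,4], I[3,4]. HN layers by μ_θ (5 steps, strictly decreasing):
  μ^(1)=13; μ^(2)=14/3; μ^(3)=3; μ^(4)=-2; μ^(5)=-7

((0, 1, 0, 0); (0, 1, 1, 1); (0, 0, 0, 1); (0, 0, 1, 0); (4, 0, 0, 0))


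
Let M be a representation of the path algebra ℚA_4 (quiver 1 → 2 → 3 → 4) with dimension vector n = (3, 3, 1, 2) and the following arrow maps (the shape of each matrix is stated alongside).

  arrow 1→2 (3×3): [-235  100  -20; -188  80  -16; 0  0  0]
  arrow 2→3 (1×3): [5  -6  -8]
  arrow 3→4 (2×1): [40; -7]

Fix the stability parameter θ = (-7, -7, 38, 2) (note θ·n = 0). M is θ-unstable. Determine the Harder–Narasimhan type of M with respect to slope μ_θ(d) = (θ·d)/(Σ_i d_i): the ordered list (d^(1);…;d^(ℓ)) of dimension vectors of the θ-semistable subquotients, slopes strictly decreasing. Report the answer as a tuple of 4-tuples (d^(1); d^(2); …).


Barcode: M ≅ I[1,1]^2, I[1,4], I[2,2]^2, I[4,4]. HN layers by μ_θ (3 steps, strictly decreasing):
  μ^(1)=20; μ^(2)=2; μ^(3)=-7

((0, 0, 1, 1); (0, 0, 0, 1); (3, 3, 0, 0))


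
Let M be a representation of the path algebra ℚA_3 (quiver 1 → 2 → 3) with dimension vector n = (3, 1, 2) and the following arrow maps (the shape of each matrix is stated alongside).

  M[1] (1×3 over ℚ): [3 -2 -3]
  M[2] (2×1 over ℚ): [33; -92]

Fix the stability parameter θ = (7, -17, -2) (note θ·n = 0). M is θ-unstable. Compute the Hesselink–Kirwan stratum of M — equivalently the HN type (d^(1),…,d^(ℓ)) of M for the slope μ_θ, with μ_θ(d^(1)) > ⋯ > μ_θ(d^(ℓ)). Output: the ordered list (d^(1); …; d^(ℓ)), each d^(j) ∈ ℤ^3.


Interval decomposition of M: I[1,1]^2, I[1,3], I[3,3].
HN type (ℓ=3): μ^(1)=7; μ^(2)=-2; μ^(3)=-5

((2, 0, 0); (0, 0, 2); (1, 1, 0))


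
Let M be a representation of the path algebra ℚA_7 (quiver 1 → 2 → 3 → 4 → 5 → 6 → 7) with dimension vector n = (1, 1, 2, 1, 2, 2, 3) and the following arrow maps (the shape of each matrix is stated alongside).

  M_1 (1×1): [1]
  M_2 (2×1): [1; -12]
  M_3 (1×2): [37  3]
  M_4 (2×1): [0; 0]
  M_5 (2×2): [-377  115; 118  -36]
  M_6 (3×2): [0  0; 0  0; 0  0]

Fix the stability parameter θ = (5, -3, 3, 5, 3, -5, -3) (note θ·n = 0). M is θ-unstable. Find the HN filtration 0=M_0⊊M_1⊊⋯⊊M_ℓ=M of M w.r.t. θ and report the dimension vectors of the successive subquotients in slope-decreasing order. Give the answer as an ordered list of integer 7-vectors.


Interval decomposition of M: I[1,4], I[3,3], I[5,6]^2, I[7,7]^3.
HN type (ℓ=5): μ^(1)=5; μ^(2)=3; μ^(3)=1; μ^(4)=-1; μ^(5)=-3

((0, 0, 0, 1, 0, 0, 0); (0, 0, 2, 0, 0, 0, 0); (1, 1, 0, 0, 0, 0, 0); (0, 0, 0, 0, 2, 2, 0); (0, 0, 0, 0, 0, 0, 3))


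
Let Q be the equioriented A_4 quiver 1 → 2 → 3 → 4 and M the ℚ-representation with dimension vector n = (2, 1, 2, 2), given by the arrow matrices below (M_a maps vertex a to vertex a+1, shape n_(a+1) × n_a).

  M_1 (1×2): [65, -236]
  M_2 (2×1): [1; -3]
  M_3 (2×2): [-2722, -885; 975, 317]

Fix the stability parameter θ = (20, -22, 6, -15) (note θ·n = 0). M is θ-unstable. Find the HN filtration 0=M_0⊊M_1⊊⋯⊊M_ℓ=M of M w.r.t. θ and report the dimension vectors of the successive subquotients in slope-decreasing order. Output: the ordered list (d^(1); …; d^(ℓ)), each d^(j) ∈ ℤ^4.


Barcode: M ≅ I[1,1], I[1,4], I[3,4]. HN layers by μ_θ (3 steps, strictly decreasing):
  μ^(1)=20; μ^(2)=-11/4; μ^(3)=-9/2

((1, 0, 0, 0); (1, 1, 1, 1); (0, 0, 1, 1))


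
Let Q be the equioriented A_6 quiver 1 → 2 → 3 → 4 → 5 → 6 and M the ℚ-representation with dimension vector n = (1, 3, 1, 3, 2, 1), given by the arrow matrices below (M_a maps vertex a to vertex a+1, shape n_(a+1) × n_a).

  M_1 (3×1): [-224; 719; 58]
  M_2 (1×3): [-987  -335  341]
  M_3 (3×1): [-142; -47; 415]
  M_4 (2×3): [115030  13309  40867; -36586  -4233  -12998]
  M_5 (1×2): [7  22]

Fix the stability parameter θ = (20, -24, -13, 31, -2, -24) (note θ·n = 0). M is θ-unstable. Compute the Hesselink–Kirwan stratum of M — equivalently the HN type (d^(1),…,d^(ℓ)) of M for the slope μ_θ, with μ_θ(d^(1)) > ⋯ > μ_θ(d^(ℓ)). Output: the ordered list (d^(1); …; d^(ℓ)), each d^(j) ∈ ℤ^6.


Interval decomposition of M: I[1,5], I[2,2]^2, I[4,4], I[4,6].
HN type (ℓ=5): μ^(1)=31; μ^(2)=29/2; μ^(3)=5/3; μ^(4)=-17/3; μ^(5)=-24

((0, 0, 0, 1, 0, 0); (0, 0, 0, 1, 1, 0); (0, 0, 0, 1, 1, 1); (1, 1, 1, 0, 0, 0); (0, 2, 0, 0, 0, 0))


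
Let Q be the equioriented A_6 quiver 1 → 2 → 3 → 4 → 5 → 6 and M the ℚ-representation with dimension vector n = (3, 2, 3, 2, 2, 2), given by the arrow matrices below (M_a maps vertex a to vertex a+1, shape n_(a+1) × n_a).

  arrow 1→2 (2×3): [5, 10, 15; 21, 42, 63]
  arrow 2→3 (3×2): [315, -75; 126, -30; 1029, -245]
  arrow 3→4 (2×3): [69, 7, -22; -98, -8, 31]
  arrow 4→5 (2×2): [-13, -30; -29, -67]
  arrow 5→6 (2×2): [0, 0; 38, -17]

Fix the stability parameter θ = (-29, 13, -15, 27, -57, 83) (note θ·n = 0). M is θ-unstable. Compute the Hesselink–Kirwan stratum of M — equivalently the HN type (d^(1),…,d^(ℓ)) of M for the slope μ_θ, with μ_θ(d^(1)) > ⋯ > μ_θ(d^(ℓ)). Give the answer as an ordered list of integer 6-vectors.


Barcode: M ≅ I[1,1]^2, I[1,2], I[2,5], I[3,3], I[3,6], I[6,6]. HN layers by μ_θ (5 steps, strictly decreasing):
  μ^(1)=83; μ^(2)=13; μ^(3)=-8; μ^(4)=-15; μ^(5)=-29

((0, 0, 0, 0, 0, 2); (0, 1, 0, 0, 0, 0); (0, 1, 1, 1, 1, 0); (0, 0, 2, 1, 1, 0); (3, 0, 0, 0, 0, 0))


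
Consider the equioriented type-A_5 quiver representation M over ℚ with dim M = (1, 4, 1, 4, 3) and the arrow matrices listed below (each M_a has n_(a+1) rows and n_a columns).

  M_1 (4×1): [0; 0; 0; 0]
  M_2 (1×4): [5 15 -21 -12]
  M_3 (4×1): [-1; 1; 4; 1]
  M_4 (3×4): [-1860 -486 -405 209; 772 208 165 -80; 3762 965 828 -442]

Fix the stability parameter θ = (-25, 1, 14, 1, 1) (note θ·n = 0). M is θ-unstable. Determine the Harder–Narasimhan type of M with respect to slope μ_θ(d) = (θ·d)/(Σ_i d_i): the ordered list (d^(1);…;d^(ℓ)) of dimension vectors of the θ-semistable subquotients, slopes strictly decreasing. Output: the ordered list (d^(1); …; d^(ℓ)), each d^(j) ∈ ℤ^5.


Interval decomposition of M: I[1,1], I[2,2]^3, I[2,5], I[4,4], I[4,5]^2.
HN type (ℓ=3): μ^(1)=16/3; μ^(2)=1; μ^(3)=-25

((0, 0, 1, 1, 1); (0, 4, 0, 3, 2); (1, 0, 0, 0, 0))


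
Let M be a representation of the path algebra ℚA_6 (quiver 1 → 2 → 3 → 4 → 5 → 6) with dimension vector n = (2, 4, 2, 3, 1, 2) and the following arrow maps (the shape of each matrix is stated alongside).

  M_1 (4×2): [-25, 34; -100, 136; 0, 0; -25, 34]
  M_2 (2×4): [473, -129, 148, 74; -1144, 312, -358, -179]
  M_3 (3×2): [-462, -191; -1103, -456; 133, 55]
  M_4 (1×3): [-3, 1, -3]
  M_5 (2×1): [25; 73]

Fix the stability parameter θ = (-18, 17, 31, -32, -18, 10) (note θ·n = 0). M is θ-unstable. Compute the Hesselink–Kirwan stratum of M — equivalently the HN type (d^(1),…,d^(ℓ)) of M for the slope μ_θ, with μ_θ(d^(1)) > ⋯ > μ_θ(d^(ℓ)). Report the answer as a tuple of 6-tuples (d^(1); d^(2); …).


Via rank(M_{q-1}∘⋯∘M_p): M ≅ I[1,1], I[1,6], I[2,2]^2, I[2,4], I[4,4], I[6,6].
μ_θ-semistable layers: μ^(1)=17; μ^(2)=10; μ^(3)=16/3; μ^(4)=-1/2; μ^(5)=-18; μ^(6)=-32

((0, 2, 0, 0, 0, 0); (0, 0, 0, 0, 0, 2); (0, 1, 1, 1, 0, 0); (0, 1, 1, 1, 1, 0); (2, 0, 0, 0, 0, 0); (0, 0, 0, 1, 0, 0))


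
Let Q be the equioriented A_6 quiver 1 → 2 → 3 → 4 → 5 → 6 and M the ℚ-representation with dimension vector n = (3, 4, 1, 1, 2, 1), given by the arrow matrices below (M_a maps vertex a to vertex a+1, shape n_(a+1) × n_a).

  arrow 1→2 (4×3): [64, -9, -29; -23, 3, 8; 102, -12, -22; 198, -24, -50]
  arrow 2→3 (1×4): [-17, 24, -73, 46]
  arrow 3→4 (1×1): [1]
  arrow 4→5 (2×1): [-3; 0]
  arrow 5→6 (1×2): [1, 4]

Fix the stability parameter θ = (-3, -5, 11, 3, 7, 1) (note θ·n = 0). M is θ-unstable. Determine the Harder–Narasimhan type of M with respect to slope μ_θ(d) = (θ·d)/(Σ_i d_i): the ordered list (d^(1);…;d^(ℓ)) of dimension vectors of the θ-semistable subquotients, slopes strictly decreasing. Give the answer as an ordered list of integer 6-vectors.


Interval decomposition of M: I[1,1], I[1,2], I[1,6], I[2,2]^2, I[5,5].
HN type (ℓ=5): μ^(1)=7; μ^(2)=11/2; μ^(3)=-3; μ^(4)=-4; μ^(5)=-5

((0, 0, 0, 0, 1, 0); (0, 0, 1, 1, 1, 1); (1, 0, 0, 0, 0, 0); (2, 2, 0, 0, 0, 0); (0, 2, 0, 0, 0, 0))


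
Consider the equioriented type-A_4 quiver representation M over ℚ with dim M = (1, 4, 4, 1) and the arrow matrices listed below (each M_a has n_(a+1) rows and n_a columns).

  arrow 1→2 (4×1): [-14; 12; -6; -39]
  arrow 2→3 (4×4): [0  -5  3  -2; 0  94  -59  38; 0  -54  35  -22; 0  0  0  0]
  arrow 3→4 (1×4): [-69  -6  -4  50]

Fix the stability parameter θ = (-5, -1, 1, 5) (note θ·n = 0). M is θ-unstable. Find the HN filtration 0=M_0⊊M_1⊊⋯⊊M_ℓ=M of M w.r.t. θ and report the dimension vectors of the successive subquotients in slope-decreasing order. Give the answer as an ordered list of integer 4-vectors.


Barcode: M ≅ I[1,2], I[2,2], I[2,3], I[2,4], I[3,3]^2. HN layers by μ_θ (4 steps, strictly decreasing):
  μ^(1)=5; μ^(2)=1; μ^(3)=-1; μ^(4)=-5

((0, 0, 0, 1); (0, 0, 4, 0); (0, 4, 0, 0); (1, 0, 0, 0))


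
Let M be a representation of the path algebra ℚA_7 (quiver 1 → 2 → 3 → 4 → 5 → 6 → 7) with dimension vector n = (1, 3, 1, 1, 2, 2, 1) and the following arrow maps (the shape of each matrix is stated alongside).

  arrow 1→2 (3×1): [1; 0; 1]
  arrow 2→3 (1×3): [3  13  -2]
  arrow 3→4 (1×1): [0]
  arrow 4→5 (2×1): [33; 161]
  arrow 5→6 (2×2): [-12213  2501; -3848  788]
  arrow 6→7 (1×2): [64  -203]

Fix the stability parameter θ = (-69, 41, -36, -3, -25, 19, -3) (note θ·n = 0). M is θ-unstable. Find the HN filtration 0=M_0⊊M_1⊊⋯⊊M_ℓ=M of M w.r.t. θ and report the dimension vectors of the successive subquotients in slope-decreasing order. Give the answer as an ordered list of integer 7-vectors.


Via rank(M_{q-1}∘⋯∘M_p): M ≅ I[1,3], I[2,2]^2, I[4,7], I[5,6].
μ_θ-semistable layers: μ^(1)=41; μ^(2)=19; μ^(3)=8; μ^(4)=5/2; μ^(5)=-14; μ^(6)=-25; μ^(7)=-69

((0, 2, 0, 0, 0, 0, 0); (0, 0, 0, 0, 0, 1, 0); (0, 0, 0, 0, 0, 1, 1); (0, 1, 1, 0, 0, 0, 0); (0, 0, 0, 1, 1, 0, 0); (0, 0, 0, 0, 1, 0, 0); (1, 0, 0, 0, 0, 0, 0))


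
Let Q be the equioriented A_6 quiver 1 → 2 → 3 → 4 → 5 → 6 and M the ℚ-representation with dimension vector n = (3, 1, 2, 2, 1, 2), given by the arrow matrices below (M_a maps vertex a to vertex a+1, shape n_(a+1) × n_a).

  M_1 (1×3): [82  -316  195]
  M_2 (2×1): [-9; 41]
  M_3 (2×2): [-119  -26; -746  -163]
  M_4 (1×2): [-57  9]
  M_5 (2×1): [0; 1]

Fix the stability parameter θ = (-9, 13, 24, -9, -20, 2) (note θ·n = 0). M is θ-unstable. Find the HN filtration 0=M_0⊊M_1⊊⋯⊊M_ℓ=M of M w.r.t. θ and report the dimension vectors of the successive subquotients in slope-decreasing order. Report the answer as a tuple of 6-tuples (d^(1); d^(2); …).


Via rank(M_{q-1}∘⋯∘M_p): M ≅ I[1,1]^2, I[1,6], I[3,4], I[6,6].
μ_θ-semistable layers: μ^(1)=15/2; μ^(2)=2; μ^(3)=-9

((0, 0, 1, 1, 0, 0); (0, 1, 1, 1, 1, 2); (3, 0, 0, 0, 0, 0))


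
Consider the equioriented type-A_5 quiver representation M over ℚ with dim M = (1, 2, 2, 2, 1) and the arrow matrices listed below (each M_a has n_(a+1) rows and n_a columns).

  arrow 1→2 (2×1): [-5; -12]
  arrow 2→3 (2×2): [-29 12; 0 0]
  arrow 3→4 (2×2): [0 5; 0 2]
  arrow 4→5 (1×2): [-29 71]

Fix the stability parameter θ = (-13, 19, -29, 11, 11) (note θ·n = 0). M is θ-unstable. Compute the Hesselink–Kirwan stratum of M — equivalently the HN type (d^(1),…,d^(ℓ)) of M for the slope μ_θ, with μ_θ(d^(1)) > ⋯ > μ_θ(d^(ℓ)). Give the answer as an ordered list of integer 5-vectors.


Barcode: M ≅ I[1,3], I[2,2], I[3,5], I[4,4]. HN layers by μ_θ (5 steps, strictly decreasing):
  μ^(1)=19; μ^(2)=11; μ^(3)=-5; μ^(4)=-13; μ^(5)=-29

((0, 1, 0, 0, 0); (0, 0, 0, 2, 1); (0, 1, 1, 0, 0); (1, 0, 0, 0, 0); (0, 0, 1, 0, 0))


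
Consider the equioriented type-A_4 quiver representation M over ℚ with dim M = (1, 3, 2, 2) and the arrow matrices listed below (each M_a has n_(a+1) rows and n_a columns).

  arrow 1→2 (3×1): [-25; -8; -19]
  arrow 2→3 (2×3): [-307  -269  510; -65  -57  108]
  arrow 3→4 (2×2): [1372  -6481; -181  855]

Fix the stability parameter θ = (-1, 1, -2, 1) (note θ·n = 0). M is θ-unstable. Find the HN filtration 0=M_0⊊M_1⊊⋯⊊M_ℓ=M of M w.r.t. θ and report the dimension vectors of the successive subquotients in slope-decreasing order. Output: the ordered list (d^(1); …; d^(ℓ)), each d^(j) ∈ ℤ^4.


Via rank(M_{q-1}∘⋯∘M_p): M ≅ I[1,4], I[2,2], I[2,4].
μ_θ-semistable layers: μ^(1)=1; μ^(2)=-1/2; μ^(3)=-1

((0, 1, 0, 2); (0, 2, 2, 0); (1, 0, 0, 0))


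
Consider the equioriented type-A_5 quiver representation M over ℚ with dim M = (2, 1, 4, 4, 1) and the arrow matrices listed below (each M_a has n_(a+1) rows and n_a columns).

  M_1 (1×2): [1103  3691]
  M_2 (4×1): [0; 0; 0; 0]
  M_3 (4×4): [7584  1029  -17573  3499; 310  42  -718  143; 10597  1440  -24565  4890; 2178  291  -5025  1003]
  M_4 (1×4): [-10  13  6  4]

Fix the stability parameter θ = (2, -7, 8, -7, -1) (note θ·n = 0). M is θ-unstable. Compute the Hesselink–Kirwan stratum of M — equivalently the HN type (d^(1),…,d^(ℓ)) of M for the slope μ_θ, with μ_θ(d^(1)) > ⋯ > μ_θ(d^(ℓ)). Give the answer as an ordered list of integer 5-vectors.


Interval decomposition of M: I[1,1], I[1,2], I[3,3], I[3,4]^2, I[3,5], I[4,4].
HN type (ℓ=6): μ^(1)=8; μ^(2)=2; μ^(3)=1/2; μ^(4)=0; μ^(5)=-5/2; μ^(6)=-7

((0, 0, 1, 0, 0); (1, 0, 0, 0, 0); (0, 0, 2, 2, 0); (0, 0, 1, 1, 1); (1, 1, 0, 0, 0); (0, 0, 0, 1, 0))


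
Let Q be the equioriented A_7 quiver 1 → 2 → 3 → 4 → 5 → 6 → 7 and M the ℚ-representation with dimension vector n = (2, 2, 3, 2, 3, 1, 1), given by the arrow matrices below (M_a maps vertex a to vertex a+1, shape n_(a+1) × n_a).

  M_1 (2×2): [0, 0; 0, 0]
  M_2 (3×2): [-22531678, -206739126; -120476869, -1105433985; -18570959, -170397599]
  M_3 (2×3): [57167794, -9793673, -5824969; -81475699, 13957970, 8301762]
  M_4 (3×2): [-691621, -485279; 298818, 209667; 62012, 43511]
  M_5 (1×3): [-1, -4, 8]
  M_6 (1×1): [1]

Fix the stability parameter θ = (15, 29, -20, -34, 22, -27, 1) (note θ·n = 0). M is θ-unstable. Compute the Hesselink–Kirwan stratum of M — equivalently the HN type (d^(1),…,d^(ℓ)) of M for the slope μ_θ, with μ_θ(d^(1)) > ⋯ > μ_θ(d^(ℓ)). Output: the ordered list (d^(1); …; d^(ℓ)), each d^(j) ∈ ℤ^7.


Via rank(M_{q-1}∘⋯∘M_p): M ≅ I[1,1]^2, I[2,5], I[2,7], I[3,3], I[5,5].
μ_θ-semistable layers: μ^(1)=22; μ^(2)=15; μ^(3)=1; μ^(4)=-5/2; μ^(5)=-25/3; μ^(6)=-20

((0, 0, 0, 0, 2, 0, 0); (2, 0, 0, 0, 0, 0, 0); (0, 0, 0, 0, 0, 0, 1); (0, 0, 0, 0, 1, 1, 0); (0, 2, 2, 2, 0, 0, 0); (0, 0, 1, 0, 0, 0, 0))


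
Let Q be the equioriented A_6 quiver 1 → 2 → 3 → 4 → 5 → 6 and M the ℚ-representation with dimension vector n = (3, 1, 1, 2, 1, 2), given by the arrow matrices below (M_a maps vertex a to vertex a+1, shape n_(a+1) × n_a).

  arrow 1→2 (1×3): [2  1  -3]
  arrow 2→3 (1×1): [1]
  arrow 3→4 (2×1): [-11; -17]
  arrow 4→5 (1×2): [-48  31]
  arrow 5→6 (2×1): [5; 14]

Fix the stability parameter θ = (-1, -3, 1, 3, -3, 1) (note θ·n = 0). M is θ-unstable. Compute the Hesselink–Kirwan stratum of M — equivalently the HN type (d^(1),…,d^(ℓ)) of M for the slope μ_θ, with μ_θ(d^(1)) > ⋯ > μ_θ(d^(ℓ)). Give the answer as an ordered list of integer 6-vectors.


Interval decomposition of M: I[1,1]^2, I[1,6], I[4,4], I[6,6].
HN type (ℓ=5): μ^(1)=3; μ^(2)=1; μ^(3)=1/3; μ^(4)=-1; μ^(5)=-2

((0, 0, 0, 1, 0, 0); (0, 0, 0, 0, 0, 2); (0, 0, 1, 1, 1, 0); (2, 0, 0, 0, 0, 0); (1, 1, 0, 0, 0, 0))


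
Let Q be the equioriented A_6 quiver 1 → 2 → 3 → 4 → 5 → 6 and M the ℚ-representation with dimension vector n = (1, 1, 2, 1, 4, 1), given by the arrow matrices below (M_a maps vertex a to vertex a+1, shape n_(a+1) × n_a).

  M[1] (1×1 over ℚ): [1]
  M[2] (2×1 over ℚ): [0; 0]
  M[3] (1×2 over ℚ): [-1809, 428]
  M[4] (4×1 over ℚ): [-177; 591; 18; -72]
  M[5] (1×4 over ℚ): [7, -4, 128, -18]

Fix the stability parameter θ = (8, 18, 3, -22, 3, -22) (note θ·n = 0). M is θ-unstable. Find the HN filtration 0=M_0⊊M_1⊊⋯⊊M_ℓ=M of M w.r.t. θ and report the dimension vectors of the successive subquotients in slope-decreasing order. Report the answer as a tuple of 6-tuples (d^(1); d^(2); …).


Barcode: M ≅ I[1,2], I[3,3], I[3,6], I[5,5]^3. HN layers by μ_θ (4 steps, strictly decreasing):
  μ^(1)=18; μ^(2)=8; μ^(3)=3; μ^(4)=-19/2

((0, 1, 0, 0, 0, 0); (1, 0, 0, 0, 0, 0); (0, 0, 1, 0, 3, 0); (0, 0, 1, 1, 1, 1))


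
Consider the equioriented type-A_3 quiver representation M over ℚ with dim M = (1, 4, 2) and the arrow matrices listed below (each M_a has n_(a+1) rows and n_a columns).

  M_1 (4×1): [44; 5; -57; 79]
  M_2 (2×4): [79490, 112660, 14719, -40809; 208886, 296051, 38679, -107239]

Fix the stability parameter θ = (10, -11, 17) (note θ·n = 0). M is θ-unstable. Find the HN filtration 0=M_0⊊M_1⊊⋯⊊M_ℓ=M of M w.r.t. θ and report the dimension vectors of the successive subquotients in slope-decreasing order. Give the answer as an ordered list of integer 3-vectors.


Barcode: M ≅ I[1,3], I[2,2]^2, I[2,3]. HN layers by μ_θ (3 steps, strictly decreasing):
  μ^(1)=17; μ^(2)=-1/2; μ^(3)=-11

((0, 0, 2); (1, 1, 0); (0, 3, 0))


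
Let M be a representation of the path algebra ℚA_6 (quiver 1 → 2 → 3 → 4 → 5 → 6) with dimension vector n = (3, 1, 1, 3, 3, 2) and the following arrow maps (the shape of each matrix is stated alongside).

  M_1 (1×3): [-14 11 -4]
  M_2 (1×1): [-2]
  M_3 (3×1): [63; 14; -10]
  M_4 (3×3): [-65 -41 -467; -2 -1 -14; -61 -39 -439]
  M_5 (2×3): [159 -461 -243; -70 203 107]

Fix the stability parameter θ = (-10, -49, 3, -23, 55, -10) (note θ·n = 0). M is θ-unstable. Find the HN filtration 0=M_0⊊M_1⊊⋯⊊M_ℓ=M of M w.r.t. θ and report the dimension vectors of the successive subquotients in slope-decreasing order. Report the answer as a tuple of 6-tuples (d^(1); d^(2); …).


Interval decomposition of M: I[1,1]^2, I[1,6], I[4,4], I[4,6], I[5,5].
HN type (ℓ=5): μ^(1)=55; μ^(2)=45/2; μ^(3)=-10; μ^(4)=-23; μ^(5)=-59/2

((0, 0, 0, 0, 1, 0); (0, 0, 0, 0, 2, 2); (2, 0, 1, 1, 0, 0); (0, 0, 0, 2, 0, 0); (1, 1, 0, 0, 0, 0))


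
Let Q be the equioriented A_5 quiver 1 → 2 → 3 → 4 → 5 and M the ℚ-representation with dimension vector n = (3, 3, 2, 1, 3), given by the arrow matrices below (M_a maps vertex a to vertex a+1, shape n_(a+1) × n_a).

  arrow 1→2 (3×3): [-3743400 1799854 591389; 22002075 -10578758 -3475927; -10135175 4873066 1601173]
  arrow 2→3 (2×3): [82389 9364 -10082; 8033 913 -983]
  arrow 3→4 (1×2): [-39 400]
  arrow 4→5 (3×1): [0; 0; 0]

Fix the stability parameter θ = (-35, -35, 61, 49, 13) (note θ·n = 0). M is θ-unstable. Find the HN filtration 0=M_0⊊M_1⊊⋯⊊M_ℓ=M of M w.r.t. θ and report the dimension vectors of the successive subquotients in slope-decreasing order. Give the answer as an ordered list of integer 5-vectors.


Interval decomposition of M: I[1,1], I[1,3], I[1,4], I[2,2], I[5,5]^3.
HN type (ℓ=4): μ^(1)=61; μ^(2)=55; μ^(3)=13; μ^(4)=-35

((0, 0, 1, 0, 0); (0, 0, 1, 1, 0); (0, 0, 0, 0, 3); (3, 3, 0, 0, 0))


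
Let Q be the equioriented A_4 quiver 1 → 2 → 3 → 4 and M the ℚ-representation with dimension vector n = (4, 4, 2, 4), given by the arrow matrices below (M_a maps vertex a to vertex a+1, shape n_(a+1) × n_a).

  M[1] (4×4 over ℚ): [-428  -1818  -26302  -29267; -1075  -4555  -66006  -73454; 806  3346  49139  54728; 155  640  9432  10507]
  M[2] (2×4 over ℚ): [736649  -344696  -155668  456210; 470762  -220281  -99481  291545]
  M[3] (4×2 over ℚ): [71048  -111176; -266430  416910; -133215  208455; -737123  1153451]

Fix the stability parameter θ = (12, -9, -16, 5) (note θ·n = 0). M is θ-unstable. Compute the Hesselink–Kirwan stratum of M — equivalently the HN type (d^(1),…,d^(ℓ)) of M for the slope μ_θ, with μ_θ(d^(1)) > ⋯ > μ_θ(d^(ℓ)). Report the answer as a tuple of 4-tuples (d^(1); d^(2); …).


Barcode: M ≅ I[1,2]^2, I[1,3], I[1,4], I[4,4]^3. HN layers by μ_θ (3 steps, strictly decreasing):
  μ^(1)=5; μ^(2)=3/2; μ^(3)=-13/3

((0, 0, 0, 4); (2, 2, 0, 0); (2, 2, 2, 0))


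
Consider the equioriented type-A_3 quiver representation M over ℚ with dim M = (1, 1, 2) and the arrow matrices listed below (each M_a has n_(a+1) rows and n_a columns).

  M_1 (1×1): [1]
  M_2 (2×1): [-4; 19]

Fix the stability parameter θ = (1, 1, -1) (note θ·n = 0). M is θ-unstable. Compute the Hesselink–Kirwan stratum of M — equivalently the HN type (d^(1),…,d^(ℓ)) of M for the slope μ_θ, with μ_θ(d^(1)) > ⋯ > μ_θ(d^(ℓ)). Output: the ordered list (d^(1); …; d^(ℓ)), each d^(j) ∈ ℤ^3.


Interval decomposition of M: I[1,3], I[3,3].
HN type (ℓ=2): μ^(1)=1/3; μ^(2)=-1

((1, 1, 1); (0, 0, 1))


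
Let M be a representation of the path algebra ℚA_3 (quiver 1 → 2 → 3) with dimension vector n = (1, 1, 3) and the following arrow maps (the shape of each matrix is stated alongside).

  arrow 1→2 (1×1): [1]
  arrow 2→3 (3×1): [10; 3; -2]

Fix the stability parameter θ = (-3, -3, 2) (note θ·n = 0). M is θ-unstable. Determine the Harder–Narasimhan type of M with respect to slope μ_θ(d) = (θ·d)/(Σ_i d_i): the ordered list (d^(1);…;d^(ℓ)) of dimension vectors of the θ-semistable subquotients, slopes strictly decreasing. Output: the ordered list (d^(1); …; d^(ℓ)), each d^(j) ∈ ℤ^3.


Interval decomposition of M: I[1,3], I[3,3]^2.
HN type (ℓ=2): μ^(1)=2; μ^(2)=-3

((0, 0, 3); (1, 1, 0))


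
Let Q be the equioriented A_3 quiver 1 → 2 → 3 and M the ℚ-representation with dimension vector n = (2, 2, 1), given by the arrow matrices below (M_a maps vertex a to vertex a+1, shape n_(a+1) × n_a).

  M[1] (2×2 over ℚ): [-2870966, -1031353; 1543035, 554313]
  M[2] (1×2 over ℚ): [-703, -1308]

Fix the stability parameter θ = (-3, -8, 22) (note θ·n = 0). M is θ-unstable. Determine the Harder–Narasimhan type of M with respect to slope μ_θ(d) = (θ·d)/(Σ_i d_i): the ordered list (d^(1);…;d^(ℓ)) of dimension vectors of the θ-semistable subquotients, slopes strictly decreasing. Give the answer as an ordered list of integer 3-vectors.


Via rank(M_{q-1}∘⋯∘M_p): M ≅ I[1,2], I[1,3].
μ_θ-semistable layers: μ^(1)=22; μ^(2)=-11/2

((0, 0, 1); (2, 2, 0))


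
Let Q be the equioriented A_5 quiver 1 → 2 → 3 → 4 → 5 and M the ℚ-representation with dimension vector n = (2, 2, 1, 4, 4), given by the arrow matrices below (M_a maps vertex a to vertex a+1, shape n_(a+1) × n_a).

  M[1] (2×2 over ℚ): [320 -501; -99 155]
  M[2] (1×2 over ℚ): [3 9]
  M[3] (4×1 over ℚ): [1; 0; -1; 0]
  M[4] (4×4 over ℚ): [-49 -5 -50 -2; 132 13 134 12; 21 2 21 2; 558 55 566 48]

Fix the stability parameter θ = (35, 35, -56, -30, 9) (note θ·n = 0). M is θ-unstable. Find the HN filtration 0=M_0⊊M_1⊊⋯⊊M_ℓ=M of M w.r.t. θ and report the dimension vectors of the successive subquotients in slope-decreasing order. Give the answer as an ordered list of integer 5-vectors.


Via rank(M_{q-1}∘⋯∘M_p): M ≅ I[1,2], I[1,5], I[4,4], I[4,5]^2, I[5,5].
μ_θ-semistable layers: μ^(1)=35; μ^(2)=9; μ^(3)=-4; μ^(4)=-30

((1, 1, 0, 0, 0); (0, 0, 0, 0, 4); (1, 1, 1, 1, 0); (0, 0, 0, 3, 0))


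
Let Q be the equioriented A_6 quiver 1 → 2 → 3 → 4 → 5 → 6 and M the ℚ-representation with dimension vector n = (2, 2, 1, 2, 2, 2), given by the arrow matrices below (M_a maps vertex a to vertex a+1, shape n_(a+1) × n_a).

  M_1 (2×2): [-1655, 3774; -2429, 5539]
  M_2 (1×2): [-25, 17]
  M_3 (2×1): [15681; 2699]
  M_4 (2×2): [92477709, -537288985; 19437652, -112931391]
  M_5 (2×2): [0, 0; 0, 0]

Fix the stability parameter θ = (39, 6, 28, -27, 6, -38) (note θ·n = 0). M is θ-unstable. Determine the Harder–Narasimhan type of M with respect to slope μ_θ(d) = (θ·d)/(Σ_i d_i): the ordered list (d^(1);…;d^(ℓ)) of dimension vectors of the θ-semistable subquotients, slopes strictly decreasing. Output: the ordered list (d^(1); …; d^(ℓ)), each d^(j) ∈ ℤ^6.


Via rank(M_{q-1}∘⋯∘M_p): M ≅ I[1,2], I[1,5], I[4,5], I[6,6]^2.
μ_θ-semistable layers: μ^(1)=45/2; μ^(2)=52/5; μ^(3)=6; μ^(4)=-27; μ^(5)=-38

((1, 1, 0, 0, 0, 0); (1, 1, 1, 1, 1, 0); (0, 0, 0, 0, 1, 0); (0, 0, 0, 1, 0, 0); (0, 0, 0, 0, 0, 2))


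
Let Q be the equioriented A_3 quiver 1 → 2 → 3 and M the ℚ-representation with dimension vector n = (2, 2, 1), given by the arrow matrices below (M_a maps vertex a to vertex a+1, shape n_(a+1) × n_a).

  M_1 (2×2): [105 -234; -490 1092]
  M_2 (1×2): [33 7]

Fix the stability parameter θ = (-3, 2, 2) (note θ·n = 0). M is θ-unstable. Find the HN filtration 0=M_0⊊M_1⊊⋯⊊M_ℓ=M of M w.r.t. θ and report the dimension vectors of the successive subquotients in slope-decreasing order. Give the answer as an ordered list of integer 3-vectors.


Via rank(M_{q-1}∘⋯∘M_p): M ≅ I[1,1], I[1,3], I[2,2].
μ_θ-semistable layers: μ^(1)=2; μ^(2)=-3

((0, 2, 1); (2, 0, 0))


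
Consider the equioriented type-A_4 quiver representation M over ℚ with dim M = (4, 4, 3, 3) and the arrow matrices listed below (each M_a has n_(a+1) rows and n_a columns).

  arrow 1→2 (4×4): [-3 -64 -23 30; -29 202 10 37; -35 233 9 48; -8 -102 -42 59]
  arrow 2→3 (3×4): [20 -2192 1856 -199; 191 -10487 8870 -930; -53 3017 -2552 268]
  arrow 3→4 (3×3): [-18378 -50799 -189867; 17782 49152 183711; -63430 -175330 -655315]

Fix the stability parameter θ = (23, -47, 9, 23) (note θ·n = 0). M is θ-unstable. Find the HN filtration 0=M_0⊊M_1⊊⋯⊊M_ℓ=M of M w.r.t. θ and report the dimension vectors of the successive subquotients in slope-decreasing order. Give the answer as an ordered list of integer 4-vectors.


Interval decomposition of M: I[1,2], I[1,3], I[1,4]^2, I[4,4].
HN type (ℓ=3): μ^(1)=23; μ^(2)=9; μ^(3)=-12

((0, 0, 0, 3); (0, 0, 3, 0); (4, 4, 0, 0))


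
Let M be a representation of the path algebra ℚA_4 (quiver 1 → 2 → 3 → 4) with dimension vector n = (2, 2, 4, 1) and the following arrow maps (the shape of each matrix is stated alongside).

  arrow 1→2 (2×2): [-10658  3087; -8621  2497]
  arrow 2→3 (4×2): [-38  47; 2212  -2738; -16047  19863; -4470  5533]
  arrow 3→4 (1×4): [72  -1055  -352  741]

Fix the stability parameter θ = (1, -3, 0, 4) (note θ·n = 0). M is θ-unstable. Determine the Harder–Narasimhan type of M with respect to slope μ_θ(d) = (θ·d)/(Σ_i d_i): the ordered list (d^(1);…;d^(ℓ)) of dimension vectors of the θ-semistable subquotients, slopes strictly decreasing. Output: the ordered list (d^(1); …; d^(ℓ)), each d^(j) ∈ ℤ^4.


Via rank(M_{q-1}∘⋯∘M_p): M ≅ I[1,3], I[1,4], I[3,3]^2.
μ_θ-semistable layers: μ^(1)=4; μ^(2)=0; μ^(3)=-1

((0, 0, 0, 1); (0, 0, 4, 0); (2, 2, 0, 0))


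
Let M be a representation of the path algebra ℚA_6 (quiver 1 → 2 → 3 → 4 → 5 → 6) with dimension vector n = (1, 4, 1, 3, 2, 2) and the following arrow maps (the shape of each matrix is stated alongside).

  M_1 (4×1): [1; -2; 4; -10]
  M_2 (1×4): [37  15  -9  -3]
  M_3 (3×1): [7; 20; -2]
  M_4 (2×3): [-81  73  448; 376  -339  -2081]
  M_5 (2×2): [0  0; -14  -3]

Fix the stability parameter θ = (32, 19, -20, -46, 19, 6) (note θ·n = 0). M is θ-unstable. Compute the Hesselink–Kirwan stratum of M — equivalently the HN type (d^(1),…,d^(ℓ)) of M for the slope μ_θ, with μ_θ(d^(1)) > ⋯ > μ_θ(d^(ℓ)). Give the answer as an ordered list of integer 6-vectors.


Via rank(M_{q-1}∘⋯∘M_p): M ≅ I[1,5], I[2,2]^3, I[4,4], I[4,6], I[6,6].
μ_θ-semistable layers: μ^(1)=19; μ^(2)=25/2; μ^(3)=6; μ^(4)=-15/4; μ^(5)=-46

((0, 3, 0, 0, 1, 0); (0, 0, 0, 0, 1, 1); (0, 0, 0, 0, 0, 1); (1, 1, 1, 1, 0, 0); (0, 0, 0, 2, 0, 0))


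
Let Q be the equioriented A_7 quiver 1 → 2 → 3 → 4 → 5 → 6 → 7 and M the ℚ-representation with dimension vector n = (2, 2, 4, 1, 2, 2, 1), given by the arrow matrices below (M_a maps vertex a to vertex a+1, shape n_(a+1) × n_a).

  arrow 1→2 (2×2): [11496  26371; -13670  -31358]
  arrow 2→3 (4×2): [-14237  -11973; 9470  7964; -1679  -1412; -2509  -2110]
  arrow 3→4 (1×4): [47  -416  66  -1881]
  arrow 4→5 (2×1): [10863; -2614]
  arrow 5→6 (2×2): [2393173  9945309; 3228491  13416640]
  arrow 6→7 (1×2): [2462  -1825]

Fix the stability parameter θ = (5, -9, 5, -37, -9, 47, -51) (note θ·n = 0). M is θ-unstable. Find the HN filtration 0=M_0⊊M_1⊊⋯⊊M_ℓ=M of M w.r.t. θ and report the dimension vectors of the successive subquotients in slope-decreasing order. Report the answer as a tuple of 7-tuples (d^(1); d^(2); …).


Via rank(M_{q-1}∘⋯∘M_p): M ≅ I[1,3], I[1,7], I[3,3]^2, I[5,6].
μ_θ-semistable layers: μ^(1)=47; μ^(2)=5; μ^(3)=-2; μ^(4)=-9

((0, 0, 0, 0, 0, 1, 0); (0, 0, 3, 0, 0, 0, 0); (1, 1, 0, 0, 0, 1, 1); (1, 1, 1, 1, 2, 0, 0))


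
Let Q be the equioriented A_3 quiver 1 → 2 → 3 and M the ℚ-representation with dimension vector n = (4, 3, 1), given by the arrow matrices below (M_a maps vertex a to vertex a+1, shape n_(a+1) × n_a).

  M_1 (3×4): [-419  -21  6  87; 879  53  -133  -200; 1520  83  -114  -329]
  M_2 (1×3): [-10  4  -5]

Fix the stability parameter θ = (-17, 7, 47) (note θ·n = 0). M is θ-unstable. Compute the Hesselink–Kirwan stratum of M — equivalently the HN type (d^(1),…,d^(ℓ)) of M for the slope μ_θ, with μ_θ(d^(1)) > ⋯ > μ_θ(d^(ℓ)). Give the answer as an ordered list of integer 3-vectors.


Interval decomposition of M: I[1,1], I[1,2]^2, I[1,3].
HN type (ℓ=3): μ^(1)=47; μ^(2)=7; μ^(3)=-17

((0, 0, 1); (0, 3, 0); (4, 0, 0))


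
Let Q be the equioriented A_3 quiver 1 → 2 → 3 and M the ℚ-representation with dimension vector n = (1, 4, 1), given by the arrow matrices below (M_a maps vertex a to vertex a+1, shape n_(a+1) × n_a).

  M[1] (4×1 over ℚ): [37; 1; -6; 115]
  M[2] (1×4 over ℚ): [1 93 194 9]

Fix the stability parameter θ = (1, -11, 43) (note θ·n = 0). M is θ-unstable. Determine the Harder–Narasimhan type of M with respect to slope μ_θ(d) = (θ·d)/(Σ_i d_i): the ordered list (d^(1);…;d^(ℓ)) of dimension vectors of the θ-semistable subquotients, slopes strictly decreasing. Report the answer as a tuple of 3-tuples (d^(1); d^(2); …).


Via rank(M_{q-1}∘⋯∘M_p): M ≅ I[1,3], I[2,2]^3.
μ_θ-semistable layers: μ^(1)=43; μ^(2)=-5; μ^(3)=-11

((0, 0, 1); (1, 1, 0); (0, 3, 0))


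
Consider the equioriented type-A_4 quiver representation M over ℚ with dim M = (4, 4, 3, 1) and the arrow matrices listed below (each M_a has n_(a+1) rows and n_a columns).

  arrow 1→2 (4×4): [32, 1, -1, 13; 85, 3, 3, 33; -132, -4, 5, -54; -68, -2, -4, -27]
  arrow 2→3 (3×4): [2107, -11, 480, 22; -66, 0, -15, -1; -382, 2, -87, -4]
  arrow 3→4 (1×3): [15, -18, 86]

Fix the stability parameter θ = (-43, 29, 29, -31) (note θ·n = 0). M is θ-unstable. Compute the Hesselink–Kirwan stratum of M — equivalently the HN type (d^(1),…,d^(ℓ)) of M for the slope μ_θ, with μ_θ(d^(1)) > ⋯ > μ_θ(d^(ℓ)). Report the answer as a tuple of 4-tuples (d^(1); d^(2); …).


Barcode: M ≅ I[1,2], I[1,3]^2, I[1,4]. HN layers by μ_θ (3 steps, strictly decreasing):
  μ^(1)=29; μ^(2)=9; μ^(3)=-43

((0, 3, 2, 0); (0, 1, 1, 1); (4, 0, 0, 0))
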